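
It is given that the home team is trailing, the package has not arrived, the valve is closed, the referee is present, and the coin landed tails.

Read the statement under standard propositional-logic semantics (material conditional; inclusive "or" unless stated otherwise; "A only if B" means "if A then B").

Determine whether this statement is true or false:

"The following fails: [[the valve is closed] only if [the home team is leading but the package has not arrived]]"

The statement is true.

Let R = "the valve is open" (False), P = "the home team is leading" (False), Q = "the package has arrived" (False).
Formalization: not (not R -> (P and not Q))

not R = not False = True
not Q = not False = True
P and not Q = False and True = False
not R -> (P and not Q) = True -> False = False
not (not R -> (P and not Q)) = not False = True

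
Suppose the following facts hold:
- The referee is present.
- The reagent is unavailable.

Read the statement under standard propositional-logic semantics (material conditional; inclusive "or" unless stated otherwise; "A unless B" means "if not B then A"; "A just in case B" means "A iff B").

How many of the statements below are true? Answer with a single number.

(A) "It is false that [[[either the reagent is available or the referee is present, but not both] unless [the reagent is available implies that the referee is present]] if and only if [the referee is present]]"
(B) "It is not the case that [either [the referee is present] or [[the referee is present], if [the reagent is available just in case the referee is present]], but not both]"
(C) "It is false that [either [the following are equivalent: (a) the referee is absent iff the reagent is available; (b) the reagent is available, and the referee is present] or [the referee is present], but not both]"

1

Let P = "the reagent is available" (F), N = "the referee is present" (T).

(A): Parsed as ~(((P xor N) | (P -> N)) <-> N)

P xor N = F xor T = T
P -> N = F -> T = T
(P xor N) | (P -> N) = T | T = T
((P xor N) | (P -> N)) <-> N = T <-> T = T
~(((P xor N) | (P -> N)) <-> N) = ~T = F
So (A) is false.

(B): In symbols: ~(N xor ((P <-> N) -> N))

P <-> N = F <-> T = F
(P <-> N) -> N = F -> T = T
N xor ((P <-> N) -> N) = T xor T = F
~(N xor ((P <-> N) -> N)) = ~F = T
Thus (B) is true.

(C): Parsed as ~(((~N <-> P) <-> (P & N)) xor N)

~N = ~T = F
~N <-> P = F <-> F = T
P & N = F & T = F
(~N <-> P) <-> (P & N) = T <-> F = F
((~N <-> P) <-> (P & N)) xor N = F xor T = T
~(((~N <-> P) <-> (P & N)) xor N) = ~T = F
So (C) is false.

Count: 1.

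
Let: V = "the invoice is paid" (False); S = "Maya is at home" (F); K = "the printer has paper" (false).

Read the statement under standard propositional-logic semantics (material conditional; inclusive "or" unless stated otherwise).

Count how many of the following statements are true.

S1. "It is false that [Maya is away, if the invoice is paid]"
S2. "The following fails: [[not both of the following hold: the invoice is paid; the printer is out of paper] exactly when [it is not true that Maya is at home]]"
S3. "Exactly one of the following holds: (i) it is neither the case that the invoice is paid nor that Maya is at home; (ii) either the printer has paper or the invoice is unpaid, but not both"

S1: In symbols: ~(V -> ~S)

~S = ~F = T
V -> ~S = F -> T = T
~(V -> ~S) = ~T = F
So S1 is false.

S2: Parsed as ~((V nand ~K) <-> ~S)

~K = ~F = T
V nand ~K = F nand T = T
~S = ~F = T
(V nand ~K) <-> ~S = T <-> T = T
~((V nand ~K) <-> ~S) = ~T = F
So S2 is false.

S3: This is (V nor S) xor (K xor ~V).

V nor S = F nor F = T
~V = ~F = T
K xor ~V = F xor T = T
(V nor S) xor (K xor ~V) = T xor T = F
Hence S3 is false.

True statements: 0 (none).

0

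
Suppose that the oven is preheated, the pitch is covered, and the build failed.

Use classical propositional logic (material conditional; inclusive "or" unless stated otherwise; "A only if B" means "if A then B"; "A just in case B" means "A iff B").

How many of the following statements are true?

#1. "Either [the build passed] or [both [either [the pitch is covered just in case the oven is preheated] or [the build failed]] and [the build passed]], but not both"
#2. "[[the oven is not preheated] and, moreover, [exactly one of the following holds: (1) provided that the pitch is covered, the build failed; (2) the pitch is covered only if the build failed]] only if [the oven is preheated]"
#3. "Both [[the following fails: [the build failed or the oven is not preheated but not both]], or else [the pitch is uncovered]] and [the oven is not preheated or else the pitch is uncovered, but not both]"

1

Let D = "the build passed" (F), K = "the pitch is covered" (T), Q = "the oven is preheated" (T).

#1: This is D ⊕ (((K ↔ Q) ∨ ¬D) ∧ D).

K ↔ Q = T ↔ T = T
¬D = ¬F = T
(K ↔ Q) ∨ ¬D = T ∨ T = T
((K ↔ Q) ∨ ¬D) ∧ D = T ∧ F = F
D ⊕ (((K ↔ Q) ∨ ¬D) ∧ D) = F ⊕ F = F
So #1 is false.

#2: Parsed as (¬Q ∧ ((K → ¬D) ⊕ (K → ¬D))) → Q

¬Q = ¬T = F
¬D = ¬F = T
K → ¬D = T → T = T
¬D = ¬F = T
K → ¬D = T → T = T
(K → ¬D) ⊕ (K → ¬D) = T ⊕ T = F
¬Q ∧ ((K → ¬D) ⊕ (K → ¬D)) = F ∧ F = F
(¬Q ∧ ((K → ¬D) ⊕ (K → ¬D))) → Q = F → T = T
Hence #2 is true.

#3: In symbols: (¬(¬D ⊕ ¬Q) ∨ ¬K) ∧ (¬Q ⊕ ¬K)

¬D = ¬F = T
¬Q = ¬T = F
¬D ⊕ ¬Q = T ⊕ F = T
¬(¬D ⊕ ¬Q) = ¬T = F
¬K = ¬T = F
¬(¬D ⊕ ¬Q) ∨ ¬K = F ∨ F = F
¬Q = ¬T = F
¬K = ¬T = F
¬Q ⊕ ¬K = F ⊕ F = F
(¬(¬D ⊕ ¬Q) ∨ ¬K) ∧ (¬Q ⊕ ¬K) = F ∧ F = F
Hence #3 is false.

1 of the 3 statements is true.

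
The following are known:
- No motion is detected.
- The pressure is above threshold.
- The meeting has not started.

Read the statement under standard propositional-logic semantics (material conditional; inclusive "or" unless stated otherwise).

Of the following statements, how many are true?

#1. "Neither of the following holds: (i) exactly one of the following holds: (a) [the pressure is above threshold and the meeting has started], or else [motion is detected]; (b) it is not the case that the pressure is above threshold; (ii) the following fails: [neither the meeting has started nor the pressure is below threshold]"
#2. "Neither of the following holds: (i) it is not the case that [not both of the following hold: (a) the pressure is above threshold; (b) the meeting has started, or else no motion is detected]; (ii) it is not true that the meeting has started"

1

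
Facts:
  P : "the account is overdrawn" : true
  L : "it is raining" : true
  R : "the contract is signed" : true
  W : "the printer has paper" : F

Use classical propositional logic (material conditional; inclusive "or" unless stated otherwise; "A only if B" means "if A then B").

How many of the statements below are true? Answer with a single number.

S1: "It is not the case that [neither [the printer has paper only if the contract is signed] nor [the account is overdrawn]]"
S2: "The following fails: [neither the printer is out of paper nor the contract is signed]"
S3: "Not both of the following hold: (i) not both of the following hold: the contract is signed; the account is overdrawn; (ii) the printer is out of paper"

S1: Formalization: ¬((W → R) ↓ P)

W → R = F → T = T
(W → R) ↓ P = T ↓ T = F
¬((W → R) ↓ P) = ¬F = T
So S1 is true.

S2: Parsed as ¬(¬W ↓ R)

¬W = ¬F = T
¬W ↓ R = T ↓ T = F
¬(¬W ↓ R) = ¬F = T
Thus S2 is true.

S3: In symbols: (R ↑ P) ↑ ¬W

R ↑ P = T ↑ T = F
¬W = ¬F = T
(R ↑ P) ↑ ¬W = F ↑ T = T
Hence S3 is true.

Count: 3.

3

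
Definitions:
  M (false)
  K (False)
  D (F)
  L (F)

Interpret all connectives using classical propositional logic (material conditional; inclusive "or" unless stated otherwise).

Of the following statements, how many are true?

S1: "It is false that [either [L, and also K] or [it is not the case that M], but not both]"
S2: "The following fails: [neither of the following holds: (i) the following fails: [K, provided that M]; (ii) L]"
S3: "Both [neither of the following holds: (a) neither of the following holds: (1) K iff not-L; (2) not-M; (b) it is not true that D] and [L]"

S1: This is ~((L & K) xor ~M).

L & K = F & F = F
~M = ~F = T
(L & K) xor ~M = F xor T = T
~((L & K) xor ~M) = ~T = F
Hence S1 is false.

S2: This is ~(~(M -> K) nor L).

M -> K = F -> F = T
~(M -> K) = ~T = F
~(M -> K) nor L = F nor F = T
~(~(M -> K) nor L) = ~T = F
Thus S2 is false.

S3: Formalization: (((K <-> ~L) nor ~M) nor ~D) & L

~L = ~F = T
K <-> ~L = F <-> T = F
~M = ~F = T
(K <-> ~L) nor ~M = F nor T = F
~D = ~F = T
((K <-> ~L) nor ~M) nor ~D = F nor T = F
(((K <-> ~L) nor ~M) nor ~D) & L = F & F = F
Hence S3 is false.

True statements: 0 (none).

0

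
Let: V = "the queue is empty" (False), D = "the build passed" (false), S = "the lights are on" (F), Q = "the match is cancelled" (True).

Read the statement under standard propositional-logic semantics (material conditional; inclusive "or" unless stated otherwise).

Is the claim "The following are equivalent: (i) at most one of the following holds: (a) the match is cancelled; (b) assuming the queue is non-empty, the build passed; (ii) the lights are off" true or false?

This is (Q nand (not V -> D)) iff not S.

not V = not False = True
not V -> D = True -> False = False
Q nand (not V -> D) = True nand False = True
not S = not False = True
(Q nand (not V -> D)) iff not S = True iff True = True

true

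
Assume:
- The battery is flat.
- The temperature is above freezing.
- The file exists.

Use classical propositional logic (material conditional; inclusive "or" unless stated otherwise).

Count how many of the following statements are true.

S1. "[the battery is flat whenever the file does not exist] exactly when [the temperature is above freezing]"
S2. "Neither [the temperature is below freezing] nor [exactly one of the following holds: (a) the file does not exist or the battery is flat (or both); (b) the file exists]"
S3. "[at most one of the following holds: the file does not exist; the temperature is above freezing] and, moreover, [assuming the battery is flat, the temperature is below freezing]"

Let U = "the file exists" (T), G = "the battery is charged" (F), M = "the temperature is below freezing" (F).

S1: This is (~U -> ~G) <-> ~M.

~U = ~T = F
~G = ~F = T
~U -> ~G = F -> T = T
~M = ~F = T
(~U -> ~G) <-> ~M = T <-> T = T
Hence S1 is true.

S2: Formalization: M nor ((~U | ~G) xor U)

~U = ~T = F
~G = ~F = T
~U | ~G = F | T = T
(~U | ~G) xor U = T xor T = F
M nor ((~U | ~G) xor U) = F nor F = T
Thus S2 is true.

S3: In symbols: (~U nand ~M) & (~G -> M)

~U = ~T = F
~M = ~F = T
~U nand ~M = F nand T = T
~G = ~F = T
~G -> M = T -> F = F
(~U nand ~M) & (~G -> M) = T & F = F
Hence S3 is false.

Count: 2.

2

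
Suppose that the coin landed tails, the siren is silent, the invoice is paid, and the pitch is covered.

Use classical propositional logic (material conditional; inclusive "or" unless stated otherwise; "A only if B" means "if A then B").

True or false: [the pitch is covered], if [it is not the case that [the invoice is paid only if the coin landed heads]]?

True

Let R = "the invoice is paid" (T), P = "the coin landed heads" (F), S = "the pitch is covered" (T).
Parsed as ~(R -> P) -> S

R -> P = T -> F = F
~(R -> P) = ~F = T
~(R -> P) -> S = T -> T = T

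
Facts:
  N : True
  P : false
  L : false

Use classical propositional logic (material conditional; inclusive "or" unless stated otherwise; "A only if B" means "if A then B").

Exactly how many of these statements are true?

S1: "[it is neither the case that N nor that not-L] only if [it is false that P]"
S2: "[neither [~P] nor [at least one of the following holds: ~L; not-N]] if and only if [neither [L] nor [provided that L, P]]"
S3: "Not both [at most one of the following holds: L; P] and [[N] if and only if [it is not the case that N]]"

S1: Parsed as (N nor not L) -> not P

not L = not False = True
N nor not L = True nor True = False
not P = not False = True
(N nor not L) -> not P = False -> True = True
Hence S1 is true.

S2: This is (not P nor (not L or not N)) iff (L nor (L -> P)).

not P = not False = True
not L = not False = True
not N = not True = False
not L or not N = True or False = True
not P nor (not L or not N) = True nor True = False
L -> P = False -> False = True
L nor (L -> P) = False nor True = False
(not P nor (not L or not N)) iff (L nor (L -> P)) = False iff False = True
Hence S2 is true.

S3: In symbols: (L nand P) nand (N iff not N)

L nand P = False nand False = True
not N = not True = False
N iff not N = True iff False = False
(L nand P) nand (N iff not N) = True nand False = True
Hence S3 is true.

True statements: 3 (S1, S2, S3).

3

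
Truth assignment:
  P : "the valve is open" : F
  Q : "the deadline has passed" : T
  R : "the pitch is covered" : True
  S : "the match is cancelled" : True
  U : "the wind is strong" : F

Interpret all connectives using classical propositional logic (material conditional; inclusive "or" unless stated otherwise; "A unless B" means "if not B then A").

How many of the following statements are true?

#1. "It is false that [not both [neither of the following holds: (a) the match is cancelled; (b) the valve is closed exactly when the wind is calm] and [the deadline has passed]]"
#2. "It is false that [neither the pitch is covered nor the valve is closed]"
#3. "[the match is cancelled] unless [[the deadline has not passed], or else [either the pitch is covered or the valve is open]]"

2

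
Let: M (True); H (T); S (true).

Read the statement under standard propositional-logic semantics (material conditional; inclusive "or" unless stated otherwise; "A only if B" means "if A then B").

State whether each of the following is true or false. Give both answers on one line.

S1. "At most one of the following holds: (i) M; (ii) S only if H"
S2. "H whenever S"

S1 False, S2 True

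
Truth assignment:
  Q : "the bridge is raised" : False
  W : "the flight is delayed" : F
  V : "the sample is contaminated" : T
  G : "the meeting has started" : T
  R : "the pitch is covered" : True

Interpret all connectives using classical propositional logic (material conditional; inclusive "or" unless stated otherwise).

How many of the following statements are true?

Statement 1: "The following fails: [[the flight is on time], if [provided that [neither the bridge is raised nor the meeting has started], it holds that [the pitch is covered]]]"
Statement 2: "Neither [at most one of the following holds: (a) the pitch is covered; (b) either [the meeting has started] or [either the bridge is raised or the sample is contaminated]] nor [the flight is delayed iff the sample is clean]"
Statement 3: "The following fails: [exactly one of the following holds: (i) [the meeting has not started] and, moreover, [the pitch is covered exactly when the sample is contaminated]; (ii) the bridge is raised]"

Statement 1: This is not (((Q nor G) -> R) -> not W).

Q nor G = False nor True = False
(Q nor G) -> R = False -> True = True
not W = not False = True
((Q nor G) -> R) -> not W = True -> True = True
not (((Q nor G) -> R) -> not W) = not True = False
Thus Statement 1 is false.

Statement 2: Formalization: (R nand (G or (Q or V))) nor (W iff not V)

Q or V = False or True = True
G or (Q or V) = True or True = True
R nand (G or (Q or V)) = True nand True = False
not V = not True = False
W iff not V = False iff False = True
(R nand (G or (Q or V))) nor (W iff not V) = False nor True = False
Thus Statement 2 is false.

Statement 3: This is not ((not G and (R iff V)) xor Q).

not G = not True = False
R iff V = True iff True = True
not G and (R iff V) = False and True = False
(not G and (R iff V)) xor Q = False xor False = False
not ((not G and (R iff V)) xor Q) = not False = True
So Statement 3 is true.

True statements: 1 (Statement 3).

1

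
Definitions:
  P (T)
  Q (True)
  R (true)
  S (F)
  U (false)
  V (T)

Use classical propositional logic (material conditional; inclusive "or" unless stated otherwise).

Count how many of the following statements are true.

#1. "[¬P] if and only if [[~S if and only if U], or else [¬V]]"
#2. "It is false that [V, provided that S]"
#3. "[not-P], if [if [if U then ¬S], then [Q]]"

1

#1: This is ¬P ↔ ((¬S ↔ U) ∨ ¬V).

¬P = ¬T = F
¬S = ¬F = T
¬S ↔ U = T ↔ F = F
¬V = ¬T = F
(¬S ↔ U) ∨ ¬V = F ∨ F = F
¬P ↔ ((¬S ↔ U) ∨ ¬V) = F ↔ F = T
So #1 is true.

#2: In symbols: ¬(S → V)

S → V = F → T = T
¬(S → V) = ¬T = F
So #2 is false.

#3: In symbols: ((U → ¬S) → Q) → ¬P

¬S = ¬F = T
U → ¬S = F → T = T
(U → ¬S) → Q = T → T = T
¬P = ¬T = F
((U → ¬S) → Q) → ¬P = T → F = F
Thus #3 is false.

True statements: 1 (#1).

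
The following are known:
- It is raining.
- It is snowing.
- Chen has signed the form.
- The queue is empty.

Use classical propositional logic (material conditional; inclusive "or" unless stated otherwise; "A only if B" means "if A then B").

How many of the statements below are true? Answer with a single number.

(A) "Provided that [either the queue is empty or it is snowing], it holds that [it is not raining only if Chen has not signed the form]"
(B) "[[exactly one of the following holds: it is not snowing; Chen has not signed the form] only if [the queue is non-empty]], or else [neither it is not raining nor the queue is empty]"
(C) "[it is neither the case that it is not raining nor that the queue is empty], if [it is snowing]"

Let S = "the queue is empty" (T), Q = "it is snowing" (T), P = "it is raining" (T), R = "Chen has signed the form" (T).

(A): Formalization: (S | Q) -> (~P -> ~R)

S | Q = T | T = T
~P = ~T = F
~R = ~T = F
~P -> ~R = F -> F = T
(S | Q) -> (~P -> ~R) = T -> T = T
Thus (A) is true.

(B): Parsed as ((~Q xor ~R) -> ~S) | (~P nor S)

~Q = ~T = F
~R = ~T = F
~Q xor ~R = F xor F = F
~S = ~T = F
(~Q xor ~R) -> ~S = F -> F = T
~P = ~T = F
~P nor S = F nor T = F
((~Q xor ~R) -> ~S) | (~P nor S) = T | F = T
Thus (B) is true.

(C): In symbols: Q -> (~P nor S)

~P = ~T = F
~P nor S = F nor T = F
Q -> (~P nor S) = T -> F = F
Thus (C) is false.

True statements: 2.

2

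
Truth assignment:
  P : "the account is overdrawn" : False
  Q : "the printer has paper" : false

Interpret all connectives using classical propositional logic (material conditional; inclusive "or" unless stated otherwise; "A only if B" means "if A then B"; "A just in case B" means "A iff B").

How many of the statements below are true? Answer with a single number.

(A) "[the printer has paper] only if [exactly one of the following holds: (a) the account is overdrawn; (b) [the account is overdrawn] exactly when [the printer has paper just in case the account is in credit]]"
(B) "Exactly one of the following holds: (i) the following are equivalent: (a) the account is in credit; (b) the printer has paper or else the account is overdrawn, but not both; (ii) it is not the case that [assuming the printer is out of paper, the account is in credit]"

(A): Formalization: Q -> (P xor (P <-> (Q <-> ~P)))

~P = ~F = T
Q <-> ~P = F <-> T = F
P <-> (Q <-> ~P) = F <-> F = T
P xor (P <-> (Q <-> ~P)) = F xor T = T
Q -> (P xor (P <-> (Q <-> ~P))) = F -> T = T
Hence (A) is true.

(B): This is (~P <-> (Q xor P)) xor ~(~Q -> ~P).

~P = ~F = T
Q xor P = F xor F = F
~P <-> (Q xor P) = T <-> F = F
~Q = ~F = T
~P = ~F = T
~Q -> ~P = T -> T = T
~(~Q -> ~P) = ~T = F
(~P <-> (Q xor P)) xor ~(~Q -> ~P) = F xor F = F
Hence (B) is false.

1 of the 2 statements is true ((A)).

1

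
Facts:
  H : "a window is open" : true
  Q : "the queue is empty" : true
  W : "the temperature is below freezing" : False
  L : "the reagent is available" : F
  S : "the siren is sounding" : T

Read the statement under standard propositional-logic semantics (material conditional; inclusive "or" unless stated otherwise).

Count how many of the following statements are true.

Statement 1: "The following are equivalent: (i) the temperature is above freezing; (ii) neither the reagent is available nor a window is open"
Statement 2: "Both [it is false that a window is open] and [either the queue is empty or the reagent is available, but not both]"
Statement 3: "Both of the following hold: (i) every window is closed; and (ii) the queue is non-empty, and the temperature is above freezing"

0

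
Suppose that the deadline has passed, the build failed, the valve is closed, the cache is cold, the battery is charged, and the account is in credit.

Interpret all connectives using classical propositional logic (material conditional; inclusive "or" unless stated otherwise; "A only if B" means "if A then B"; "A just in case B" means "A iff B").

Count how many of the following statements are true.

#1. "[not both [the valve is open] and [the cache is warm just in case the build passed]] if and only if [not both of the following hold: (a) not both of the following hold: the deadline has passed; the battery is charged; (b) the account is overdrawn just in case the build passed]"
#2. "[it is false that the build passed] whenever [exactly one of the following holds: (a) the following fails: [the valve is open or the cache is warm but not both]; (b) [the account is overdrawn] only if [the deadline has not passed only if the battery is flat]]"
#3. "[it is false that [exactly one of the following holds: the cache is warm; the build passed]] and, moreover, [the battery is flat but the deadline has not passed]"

2

Let Q = "the valve is open" (F), V = "the cache is warm" (F), D = "the build passed" (F), M = "the deadline has passed" (T), S = "the battery is charged" (T), H = "the account is overdrawn" (F).

#1: This is (Q ↑ (V ↔ D)) ↔ ((M ↑ S) ↑ (H ↔ D)).

V ↔ D = F ↔ F = T
Q ↑ (V ↔ D) = F ↑ T = T
M ↑ S = T ↑ T = F
H ↔ D = F ↔ F = T
(M ↑ S) ↑ (H ↔ D) = F ↑ T = T
(Q ↑ (V ↔ D)) ↔ ((M ↑ S) ↑ (H ↔ D)) = T ↔ T = T
Hence #1 is true.

#2: This is (¬(Q ⊕ V) ⊕ (H → (¬M → ¬S))) → ¬D.

Q ⊕ V = F ⊕ F = F
¬(Q ⊕ V) = ¬F = T
¬M = ¬T = F
¬S = ¬T = F
¬M → ¬S = F → F = T
H → (¬M → ¬S) = F → T = T
¬(Q ⊕ V) ⊕ (H → (¬M → ¬S)) = T ⊕ T = F
¬D = ¬F = T
(¬(Q ⊕ V) ⊕ (H → (¬M → ¬S))) → ¬D = F → T = T
So #2 is true.

#3: Formalization: ¬(V ⊕ D) ∧ (¬S ∧ ¬M)

V ⊕ D = F ⊕ F = F
¬(V ⊕ D) = ¬F = T
¬S = ¬T = F
¬M = ¬T = F
¬S ∧ ¬M = F ∧ F = F
¬(V ⊕ D) ∧ (¬S ∧ ¬M) = T ∧ F = F
So #3 is false.

2 of the 3 statements are true (#1, #2).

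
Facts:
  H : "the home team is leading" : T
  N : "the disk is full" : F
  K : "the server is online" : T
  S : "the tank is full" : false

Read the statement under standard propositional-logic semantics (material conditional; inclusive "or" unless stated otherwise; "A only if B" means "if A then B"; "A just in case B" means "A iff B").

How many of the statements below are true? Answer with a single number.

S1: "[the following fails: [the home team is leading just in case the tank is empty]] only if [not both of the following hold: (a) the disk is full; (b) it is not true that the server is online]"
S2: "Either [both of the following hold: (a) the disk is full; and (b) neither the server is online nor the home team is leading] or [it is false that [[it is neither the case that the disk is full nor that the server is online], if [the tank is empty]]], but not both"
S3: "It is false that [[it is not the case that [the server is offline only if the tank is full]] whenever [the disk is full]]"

2

S1: In symbols: not (H iff not S) -> (N nand not K)

not S = not False = True
H iff not S = True iff True = True
not (H iff not S) = not True = False
not K = not True = False
N nand not K = False nand False = True
not (H iff not S) -> (N nand not K) = False -> True = True
So S1 is true.

S2: This is (N and (K nor H)) xor not (not S -> (N nor K)).

K nor H = True nor True = False
N and (K nor H) = False and False = False
not S = not False = True
N nor K = False nor True = False
not S -> (N nor K) = True -> False = False
not (not S -> (N nor K)) = not False = True
(N and (K nor H)) xor not (not S -> (N nor K)) = False xor True = True
Hence S2 is true.

S3: This is not (N -> not (not K -> S)).

not K = not True = False
not K -> S = False -> False = True
not (not K -> S) = not True = False
N -> not (not K -> S) = False -> False = True
not (N -> not (not K -> S)) = not True = False
Thus S3 is false.

2 of the 3 statements are true (S1, S2).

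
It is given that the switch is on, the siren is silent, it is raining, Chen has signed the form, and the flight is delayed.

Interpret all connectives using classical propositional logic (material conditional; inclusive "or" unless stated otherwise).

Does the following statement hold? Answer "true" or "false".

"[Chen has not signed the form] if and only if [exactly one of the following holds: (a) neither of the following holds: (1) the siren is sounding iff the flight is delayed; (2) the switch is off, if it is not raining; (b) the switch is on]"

False

Let S = "Chen has signed the form" (True), W = "the siren is sounding" (False), V = "the flight is delayed" (True), K = "it is raining" (True), M = "the switch is on" (True).
This is not S iff (((W iff V) nor (not K -> not M)) xor M).

not S = not True = False
W iff V = False iff True = False
not K = not True = False
not M = not True = False
not K -> not M = False -> False = True
(W iff V) nor (not K -> not M) = False nor True = False
((W iff V) nor (not K -> not M)) xor M = False xor True = True
not S iff (((W iff V) nor (not K -> not M)) xor M) = False iff True = False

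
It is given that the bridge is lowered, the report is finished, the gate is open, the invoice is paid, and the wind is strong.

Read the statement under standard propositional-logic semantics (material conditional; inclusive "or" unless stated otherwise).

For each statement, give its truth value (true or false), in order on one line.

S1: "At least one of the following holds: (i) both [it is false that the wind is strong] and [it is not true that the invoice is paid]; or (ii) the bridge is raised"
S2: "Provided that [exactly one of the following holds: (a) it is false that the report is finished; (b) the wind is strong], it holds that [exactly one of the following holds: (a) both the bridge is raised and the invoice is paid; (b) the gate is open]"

S1 false; S2 true

Let U = "the wind is strong" (True), S = "the invoice is paid" (True), P = "the bridge is raised" (False), Q = "the report is finished" (True), R = "the gate is open" (True).

S1: In symbols: (not U and not S) or P

not U = not True = False
not S = not True = False
not U and not S = False and False = False
(not U and not S) or P = False or False = False
Hence S1 is false.

S2: Parsed as (not Q xor U) -> ((P and S) xor R)

not Q = not True = False
not Q xor U = False xor True = True
P and S = False and True = False
(P and S) xor R = False xor True = True
(not Q xor U) -> ((P and S) xor R) = True -> True = True
Thus S2 is true.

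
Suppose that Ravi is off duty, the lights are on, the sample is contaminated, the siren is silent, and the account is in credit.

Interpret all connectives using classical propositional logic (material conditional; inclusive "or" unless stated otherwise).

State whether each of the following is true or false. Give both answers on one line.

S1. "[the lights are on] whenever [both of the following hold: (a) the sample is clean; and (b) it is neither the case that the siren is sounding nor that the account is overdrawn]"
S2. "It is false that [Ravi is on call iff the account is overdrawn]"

S1 T; S2 F

Let R = "the sample is contaminated" (T), S = "the siren is sounding" (F), U = "the account is overdrawn" (F), Q = "the lights are on" (T), P = "Ravi is on call" (F).

S1: Formalization: (~R & (S nor U)) -> Q

~R = ~T = F
S nor U = F nor F = T
~R & (S nor U) = F & T = F
(~R & (S nor U)) -> Q = F -> T = T
Thus S1 is true.

S2: Parsed as ~(P <-> U)

P <-> U = F <-> F = T
~(P <-> U) = ~T = F
Thus S2 is false.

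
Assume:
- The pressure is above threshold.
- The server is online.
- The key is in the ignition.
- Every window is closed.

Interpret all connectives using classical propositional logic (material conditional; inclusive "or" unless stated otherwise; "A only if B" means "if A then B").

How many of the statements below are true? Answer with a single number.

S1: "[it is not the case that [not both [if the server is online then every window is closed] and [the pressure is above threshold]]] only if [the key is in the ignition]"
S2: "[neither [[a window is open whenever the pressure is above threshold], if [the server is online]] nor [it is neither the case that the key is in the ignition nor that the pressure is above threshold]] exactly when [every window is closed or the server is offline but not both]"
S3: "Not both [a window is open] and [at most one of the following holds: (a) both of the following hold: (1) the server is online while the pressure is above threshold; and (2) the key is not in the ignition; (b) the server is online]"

3

Let R = "the server is online" (T), N = "a window is open" (F), H = "the pressure is above threshold" (T), U = "the key is in the ignition" (T).

S1: This is ~((R -> ~N) nand H) -> U.

~N = ~F = T
R -> ~N = T -> T = T
(R -> ~N) nand H = T nand T = F
~((R -> ~N) nand H) = ~F = T
~((R -> ~N) nand H) -> U = T -> T = T
Thus S1 is true.

S2: Parsed as ((R -> (H -> N)) nor (U nor H)) <-> (~N xor ~R)

H -> N = T -> F = F
R -> (H -> N) = T -> F = F
U nor H = T nor T = F
(R -> (H -> N)) nor (U nor H) = F nor F = T
~N = ~F = T
~R = ~T = F
~N xor ~R = T xor F = T
((R -> (H -> N)) nor (U nor H)) <-> (~N xor ~R) = T <-> T = T
Hence S2 is true.

S3: This is N nand (((R & H) & ~U) nand R).

R & H = T & T = T
~U = ~T = F
(R & H) & ~U = T & F = F
((R & H) & ~U) nand R = F nand T = T
N nand (((R & H) & ~U) nand R) = F nand T = T
Hence S3 is true.

True statements: 3 (S1, S2, S3).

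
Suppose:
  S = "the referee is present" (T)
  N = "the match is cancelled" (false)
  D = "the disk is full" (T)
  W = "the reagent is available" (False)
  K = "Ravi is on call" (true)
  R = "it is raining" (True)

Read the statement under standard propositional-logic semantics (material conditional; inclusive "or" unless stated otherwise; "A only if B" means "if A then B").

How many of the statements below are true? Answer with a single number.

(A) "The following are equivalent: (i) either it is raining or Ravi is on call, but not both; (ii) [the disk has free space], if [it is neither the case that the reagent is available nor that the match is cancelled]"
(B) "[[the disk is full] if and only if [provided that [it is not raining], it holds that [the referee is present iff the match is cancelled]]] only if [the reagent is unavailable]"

2

(A): In symbols: (R xor K) <-> ((W nor N) -> ~D)

R xor K = T xor T = F
W nor N = F nor F = T
~D = ~T = F
(W nor N) -> ~D = T -> F = F
(R xor K) <-> ((W nor N) -> ~D) = F <-> F = T
So (A) is true.

(B): This is (D <-> (~R -> (S <-> N))) -> ~W.

~R = ~T = F
S <-> N = T <-> F = F
~R -> (S <-> N) = F -> F = T
D <-> (~R -> (S <-> N)) = T <-> T = T
~W = ~F = T
(D <-> (~R -> (S <-> N))) -> ~W = T -> T = T
Thus (B) is true.

True statements: 2.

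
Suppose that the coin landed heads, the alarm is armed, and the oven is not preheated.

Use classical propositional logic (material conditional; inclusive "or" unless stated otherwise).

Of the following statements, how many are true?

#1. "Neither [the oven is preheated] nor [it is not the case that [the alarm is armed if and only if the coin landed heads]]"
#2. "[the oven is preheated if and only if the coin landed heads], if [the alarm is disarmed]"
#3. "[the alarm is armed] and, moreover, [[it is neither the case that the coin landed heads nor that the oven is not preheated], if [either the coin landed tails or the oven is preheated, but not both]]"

3

Let S = "the oven is preheated" (F), U = "the alarm is armed" (T), G = "the coin landed heads" (T).

#1: In symbols: S nor ~(U <-> G)

U <-> G = T <-> T = T
~(U <-> G) = ~T = F
S nor ~(U <-> G) = F nor F = T
Thus #1 is true.

#2: This is ~U -> (S <-> G).

~U = ~T = F
S <-> G = F <-> T = F
~U -> (S <-> G) = F -> F = T
Hence #2 is true.

#3: In symbols: U & ((~G xor S) -> (G nor ~S))

~G = ~T = F
~G xor S = F xor F = F
~S = ~F = T
G nor ~S = T nor T = F
(~G xor S) -> (G nor ~S) = F -> F = T
U & ((~G xor S) -> (G nor ~S)) = T & T = T
So #3 is true.

Count: 3.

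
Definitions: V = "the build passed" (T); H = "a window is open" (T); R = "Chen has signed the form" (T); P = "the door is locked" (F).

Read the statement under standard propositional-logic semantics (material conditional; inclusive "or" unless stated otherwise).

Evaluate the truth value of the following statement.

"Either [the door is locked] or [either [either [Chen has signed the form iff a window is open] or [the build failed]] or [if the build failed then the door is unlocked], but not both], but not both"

In symbols: P xor (((R <-> H) | ~V) xor (~V -> ~P))

R <-> H = T <-> T = T
~V = ~T = F
(R <-> H) | ~V = T | F = T
~V = ~T = F
~P = ~F = T
~V -> ~P = F -> T = T
((R <-> H) | ~V) xor (~V -> ~P) = T xor T = F
P xor (((R <-> H) | ~V) xor (~V -> ~P)) = F xor F = F

False.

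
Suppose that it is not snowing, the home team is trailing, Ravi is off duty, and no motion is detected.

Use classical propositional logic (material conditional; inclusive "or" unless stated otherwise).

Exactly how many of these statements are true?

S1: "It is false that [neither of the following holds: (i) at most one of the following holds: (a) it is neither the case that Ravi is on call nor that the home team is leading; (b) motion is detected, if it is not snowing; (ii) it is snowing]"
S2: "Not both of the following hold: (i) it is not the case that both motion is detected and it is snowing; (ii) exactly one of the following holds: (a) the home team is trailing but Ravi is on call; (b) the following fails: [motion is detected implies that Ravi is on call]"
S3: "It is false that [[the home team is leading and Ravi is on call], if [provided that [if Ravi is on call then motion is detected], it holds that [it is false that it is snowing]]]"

Let R = "Ravi is on call" (False), Q = "the home team is leading" (False), P = "it is snowing" (False), S = "motion is detected" (False).

S1: Formalization: not (((R nor Q) nand (not P -> S)) nor P)

R nor Q = False nor False = True
not P = not False = True
not P -> S = True -> False = False
(R nor Q) nand (not P -> S) = True nand False = True
((R nor Q) nand (not P -> S)) nor P = True nor False = False
not (((R nor Q) nand (not P -> S)) nor P) = not False = True
Thus S1 is true.

S2: In symbols: (S nand P) nand ((not Q and R) xor not (S -> R))

S nand P = False nand False = True
not Q = not False = True
not Q and R = True and False = False
S -> R = False -> False = True
not (S -> R) = not True = False
(not Q and R) xor not (S -> R) = False xor False = False
(S nand P) nand ((not Q and R) xor not (S -> R)) = True nand False = True
So S2 is true.

S3: Formalization: not (((R -> S) -> not P) -> (Q and R))

R -> S = False -> False = True
not P = not False = True
(R -> S) -> not P = True -> True = True
Q and R = False and False = False
((R -> S) -> not P) -> (Q and R) = True -> False = False
not (((R -> S) -> not P) -> (Q and R)) = not False = True
Hence S3 is true.

3 of the 3 statements are true (S1, S2, S3).

3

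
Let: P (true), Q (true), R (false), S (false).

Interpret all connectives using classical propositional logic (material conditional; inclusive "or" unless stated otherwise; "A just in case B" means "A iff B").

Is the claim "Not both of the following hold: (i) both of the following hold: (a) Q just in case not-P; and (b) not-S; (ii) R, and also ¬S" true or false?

True

Values: Q=T, P=T, S=F, R=F.
Formalization: ((Q <-> ~P) & ~S) nand (R & ~S)

~P = ~T = F
Q <-> ~P = T <-> F = F
~S = ~F = T
(Q <-> ~P) & ~S = F & T = F
~S = ~F = T
R & ~S = F & T = F
((Q <-> ~P) & ~S) nand (R & ~S) = F nand F = T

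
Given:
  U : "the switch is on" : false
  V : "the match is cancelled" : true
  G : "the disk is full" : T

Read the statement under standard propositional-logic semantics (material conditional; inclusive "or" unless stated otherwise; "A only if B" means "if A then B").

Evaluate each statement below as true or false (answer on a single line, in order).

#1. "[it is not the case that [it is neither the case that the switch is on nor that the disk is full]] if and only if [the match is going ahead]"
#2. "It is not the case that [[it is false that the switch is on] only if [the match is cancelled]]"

#1: Formalization: ~(U nor G) <-> ~V

U nor G = F nor T = F
~(U nor G) = ~F = T
~V = ~T = F
~(U nor G) <-> ~V = T <-> F = F
So #1 is false.

#2: Formalization: ~(~U -> V)

~U = ~F = T
~U -> V = T -> T = T
~(~U -> V) = ~T = F
So #2 is false.

#1 F, #2 F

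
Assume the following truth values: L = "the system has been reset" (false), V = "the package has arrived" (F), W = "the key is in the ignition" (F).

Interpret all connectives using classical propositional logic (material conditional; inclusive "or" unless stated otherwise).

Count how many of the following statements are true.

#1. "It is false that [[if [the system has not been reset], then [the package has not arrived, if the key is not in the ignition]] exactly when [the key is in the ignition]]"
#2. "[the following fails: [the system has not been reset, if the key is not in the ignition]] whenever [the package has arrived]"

#1: Parsed as not ((not L -> (not W -> not V)) iff W)

not L = not False = True
not W = not False = True
not V = not False = True
not W -> not V = True -> True = True
not L -> (not W -> not V) = True -> True = True
(not L -> (not W -> not V)) iff W = True iff False = False
not ((not L -> (not W -> not V)) iff W) = not False = True
Hence #1 is true.

#2: This is V -> not (not W -> not L).

not W = not False = True
not L = not False = True
not W -> not L = True -> True = True
not (not W -> not L) = not True = False
V -> not (not W -> not L) = False -> False = True
Thus #2 is true.

True statements: 2.

2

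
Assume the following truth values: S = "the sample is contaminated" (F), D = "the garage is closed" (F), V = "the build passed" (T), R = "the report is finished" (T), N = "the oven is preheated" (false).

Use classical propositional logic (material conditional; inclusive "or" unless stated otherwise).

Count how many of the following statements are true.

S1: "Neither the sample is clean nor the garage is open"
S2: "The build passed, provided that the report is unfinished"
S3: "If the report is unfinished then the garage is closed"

2

S1: In symbols: ~S nor ~D

~S = ~F = T
~D = ~F = T
~S nor ~D = T nor T = F
Thus S1 is false.

S2: Formalization: ~R -> V

~R = ~T = F
~R -> V = F -> T = T
So S2 is true.

S3: This is ~R -> D.

~R = ~T = F
~R -> D = F -> F = T
Hence S3 is true.

True statements: 2.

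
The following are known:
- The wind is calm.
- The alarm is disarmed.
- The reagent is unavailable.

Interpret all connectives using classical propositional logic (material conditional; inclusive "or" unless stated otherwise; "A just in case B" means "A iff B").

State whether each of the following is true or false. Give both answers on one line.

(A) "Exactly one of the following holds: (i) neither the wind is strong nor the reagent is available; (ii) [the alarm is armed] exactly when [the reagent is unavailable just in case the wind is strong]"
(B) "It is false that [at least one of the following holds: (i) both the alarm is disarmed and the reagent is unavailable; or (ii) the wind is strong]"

Let P = "the wind is strong" (F), R = "the reagent is available" (F), Q = "the alarm is armed" (F).

(A): Formalization: (P ↓ R) ⊕ (Q ↔ (¬R ↔ P))

P ↓ R = F ↓ F = T
¬R = ¬F = T
¬R ↔ P = T ↔ F = F
Q ↔ (¬R ↔ P) = F ↔ F = T
(P ↓ R) ⊕ (Q ↔ (¬R ↔ P)) = T ⊕ T = F
So (A) is false.

(B): In symbols: ¬((¬Q ∧ ¬R) ∨ P)

¬Q = ¬F = T
¬R = ¬F = T
¬Q ∧ ¬R = T ∧ T = T
(¬Q ∧ ¬R) ∨ P = T ∨ F = T
¬((¬Q ∧ ¬R) ∨ P) = ¬T = F
Hence (B) is false.

(A) false; (B) false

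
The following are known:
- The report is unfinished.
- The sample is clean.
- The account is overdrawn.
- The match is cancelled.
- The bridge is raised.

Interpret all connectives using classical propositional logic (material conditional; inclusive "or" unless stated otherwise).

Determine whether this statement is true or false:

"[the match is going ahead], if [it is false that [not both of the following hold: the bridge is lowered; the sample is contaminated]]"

Let U = "the bridge is raised" (T), Q = "the sample is contaminated" (F), S = "the match is cancelled" (T).
This is ~(~U nand Q) -> ~S.

~U = ~T = F
~U nand Q = F nand F = T
~(~U nand Q) = ~T = F
~S = ~T = F
~(~U nand Q) -> ~S = F -> F = T

True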